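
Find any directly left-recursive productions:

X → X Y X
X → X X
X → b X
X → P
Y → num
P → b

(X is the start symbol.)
X → X Y X: LEFT RECURSIVE (starts with X)
X → X X: LEFT RECURSIVE (starts with X)
X → b X: starts with b
X → P: starts with P
Y → num: starts with num
P → b: starts with b

The grammar has direct left recursion on: X.

Answer: Yes, X is left-recursive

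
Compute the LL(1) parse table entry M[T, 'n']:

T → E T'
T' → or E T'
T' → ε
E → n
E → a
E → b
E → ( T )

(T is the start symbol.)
To find M[T, 'n'], we find productions for T where 'n' is in the predict set (PREDICT(N → α) = (FIRST(α) \ {ε}) ∪ (FOLLOW(N) if α ⇒* ε)).

Relevant sets:
  FIRST(E) = { '(', 'a', 'b', 'n' }

T → E T': PREDICT = { '(', 'a', 'b', 'n' }
  'n' is in predict set, so this production goes in M[T, 'n']

M[T, 'n'] = T → E T'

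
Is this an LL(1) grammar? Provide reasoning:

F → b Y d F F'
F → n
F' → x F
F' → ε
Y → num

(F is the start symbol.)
No. Predict set conflict for F': { 'x' }

A grammar is LL(1) if for each non-terminal N with multiple productions, the predict sets of those productions are pairwise disjoint, where PREDICT(N → α) = (FIRST(α) \ {ε}) ∪ (FOLLOW(N) if α ⇒* ε).

Relevant sets:
  FOLLOW(F') = { $, 'x' }

For F:
  PREDICT(F → b Y d F F') = { 'b' }
  PREDICT(F → n) = { 'n' }
For F':
  PREDICT(F' → x F) = { 'x' }
  PREDICT(F' → ε) = { $, 'x' }
Y has a single production, so nothing to check there.

Conflict found: Predict set conflict for F': { 'x' }
The grammar is NOT LL(1).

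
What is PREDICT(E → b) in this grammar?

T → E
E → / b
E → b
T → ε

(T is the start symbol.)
{ 'b' }

PREDICT(E → b) = (FIRST(RHS) \ {ε}) ∪ (FOLLOW(E) if ε ∈ FIRST(RHS), i.e. RHS ⇒* ε)
FIRST(b) = { 'b' }
ε ∉ FIRST(b), so FOLLOW(E) is not added.
PREDICT(E → b) = { 'b' }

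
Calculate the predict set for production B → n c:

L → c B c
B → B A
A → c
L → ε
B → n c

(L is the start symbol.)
PREDICT(B → n c) = (FIRST(RHS) \ {ε}) ∪ (FOLLOW(B) if ε ∈ FIRST(RHS), i.e. RHS ⇒* ε)
FIRST(n c) = { 'n' }
ε ∉ FIRST(n c), so FOLLOW(B) is not added.
PREDICT(B → n c) = { 'n' }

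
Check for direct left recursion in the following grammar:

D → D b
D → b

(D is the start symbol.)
Yes, D is left-recursive

D → D b: LEFT RECURSIVE (starts with D)
D → b: starts with b

The grammar has direct left recursion on: D.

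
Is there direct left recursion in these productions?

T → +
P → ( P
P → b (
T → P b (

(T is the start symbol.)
No direct left recursion

Direct left recursion occurs when N → N α for some non-terminal N (the right-hand side begins with the left-hand side itself).

T → +: starts with '+'
P → ( P: starts with '('
P → b (: starts with b
T → P b (: starts with P

No direct left recursion found.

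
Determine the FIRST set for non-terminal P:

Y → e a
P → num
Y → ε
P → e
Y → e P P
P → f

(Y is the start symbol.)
From P → num:
  - num is a terminal: add 'num' and stop
From P → e:
  - e is a terminal: add 'e' and stop
From P → f:
  - f is a terminal: add 'f' and stop

Collecting: FIRST(P) = { 'e', 'f', 'num' }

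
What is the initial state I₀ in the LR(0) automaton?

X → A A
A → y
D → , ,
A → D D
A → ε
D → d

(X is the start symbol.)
{ [A → . D D], [A → . y], [A → .], [D → . , ,], [D → . d], [X → . A A], [X' → . X] }

First, augment the grammar with X' → X
I₀ = CLOSURE({ [X' → . X] }):
  [X' → . X] has the dot before X: add [X → . A A]
  [X → . A A] has the dot before A: add [A → . y], [A → . D D], [A → .]
  [A → . D D] has the dot before D: add [D → . , ,], [D → . d]
No further items can be added.

I₀ = { [A → . D D], [A → . y], [A → .], [D → . , ,], [D → . d], [X → . A A], [X' → . X] }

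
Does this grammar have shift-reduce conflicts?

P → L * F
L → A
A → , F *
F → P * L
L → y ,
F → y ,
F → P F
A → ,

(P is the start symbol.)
Yes — I1: [A → , .] vs [A → . ,]

A shift-reduce conflict occurs when an LR(0) state has both:
  - a complete (reduce) item [A → α .] (dot at the end), and
  - a shift item [B → β . c γ] (dot before a terminal).

Augment with P' → P and build the canonical LR(0) collection (I0 = CLOSURE({[P' → . P]}), then GOTO on every symbol after a dot until no new states appear). It has 17 states:
  I0: { [A → . , F *], [A → . ,], [L → . A], [L → . y ,], [P → . L * F], [P' → . P] }  — shift
  I1: { [A → , . F *], [A → , .], [A → . , F *], [A → . ,], [F → . P * L], [F → . P F], [F → . y ,], [L → . A], [L → . y ,], [P → . L * F] }  — shift, reduce
  I2: { [L → A .] }  — reduce
  I3: { [P → L . * F] }  — shift
  I4: { [P' → P .] }  — accept
  I5: { [L → y . ,] }  — shift
  I6: { [L → y , .] }  — reduce
  I7: { [A → . , F *], [A → . ,], [F → . P * L], [F → . P F], [F → . y ,], [L → . A], [L → . y ,], [P → . L * F], [P → L * . F] }  — shift
  I8: { [P → L * F .] }  — reduce
  I9: { [A → . , F *], [A → . ,], [F → . P * L], [F → . P F], [F → . y ,], [F → P . * L], [F → P . F], [L → . A], [L → . y ,], [P → . L * F] }  — shift
  I10: { [F → y . ,], [L → y . ,] }  — shift
  I11: { [F → y , .], [L → y , .] }  — 2 reduces
  I12: { [A → . , F *], [A → . ,], [F → P * . L], [L → . A], [L → . y ,] }  — shift
  I13: { [F → P F .] }  — reduce
  I14: { [F → P * L .] }  — reduce
  I15: { [A → , F . *] }  — shift
  I16: { [A → , F * .] }  — reduce

I1 contains reduce item [A → , .] and shift items [A → . ,], [A → . , F *], [F → . y ,], [L → . y ,] — shift-reduce conflict.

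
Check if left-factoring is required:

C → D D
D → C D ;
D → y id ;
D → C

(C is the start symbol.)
Left-factoring is needed when two productions for the same non-terminal
share a common prefix on the right-hand side.

Productions for D:
  D → C D ;
  D → y id ;
  D → C

Found common prefix 'C' in productions for D

Answer: Yes, D has productions with common prefix 'C'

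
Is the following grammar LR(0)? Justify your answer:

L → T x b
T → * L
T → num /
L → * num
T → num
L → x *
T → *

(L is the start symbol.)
No. Shift-reduce conflict between [T → * .] and [L → . * num]

A grammar is LR(0) if no state in the canonical LR(0) collection has:
  - both a shift item (dot before a terminal) and a complete item (shift-reduce conflict), or
  - two or more complete items (reduce-reduce conflict; the accept item [L' → L .] counts as a complete item here).

Augment with L' → L and build the canonical LR(0) collection (I0 = CLOSURE({[L' → . L]}), then GOTO on every symbol after a dot until no new states appear). It has 12 states:
  I0: { [L → . * num], [L → . T x b], [L → . x *], [L' → . L], [T → . * L], [T → . *], [T → . num /], [T → . num] }  — shift
  I1: { [L → * . num], [L → . * num], [L → . T x b], [L → . x *], [T → * . L], [T → * .], [T → . * L], [T → . *], [T → . num /], [T → . num] }  — shift, reduce
  I2: { [L' → L .] }  — accept
  I3: { [L → T . x b] }  — shift
  I4: { [T → num . /], [T → num .] }  — shift, reduce
  I5: { [L → x . *] }  — shift
  I6: { [L → x * .] }  — reduce
  I7: { [T → num / .] }  — reduce
  I8: { [L → T x . b] }  — shift
  I9: { [L → T x b .] }  — reduce
  I10: { [T → * L .] }  — reduce
  I11: { [L → * num .], [T → num . /], [T → num .] }  — shift, 2 reduces

Conflict in state I1:
  Shift-reduce conflict between [T → * .] and [L → . * num]
So the grammar is NOT LR(0).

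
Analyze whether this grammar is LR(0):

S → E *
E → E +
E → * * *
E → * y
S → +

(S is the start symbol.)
Augment with S' → S and build the canonical LR(0) collection (I0 = CLOSURE({[S' → . S]}), then GOTO on every symbol after a dot until no new states appear). It has 10 states:
  I0: { [E → . * * *], [E → . * y], [E → . E +], [S → . +], [S → . E *], [S' → . S] }  — shift
  I1: { [E → * . * *], [E → * . y] }  — shift
  I2: { [S → + .] }  — reduce
  I3: { [E → E . +], [S → E . *] }  — shift
  I4: { [S' → S .] }  — accept
  I5: { [S → E * .] }  — reduce
  I6: { [E → E + .] }  — reduce
  I7: { [E → * * . *] }  — shift
  I8: { [E → * y .] }  — reduce
  I9: { [E → * * * .] }  — reduce

Every state is either a pure shift/goto state or contains exactly one complete item and nothing to shift — no conflicts. The grammar is LR(0).

Answer: Yes, the grammar is LR(0)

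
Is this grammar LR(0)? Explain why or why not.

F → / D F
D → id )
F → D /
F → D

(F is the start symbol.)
A grammar is LR(0) if no state in the canonical LR(0) collection has:
  - both a shift item (dot before a terminal) and a complete item (shift-reduce conflict), or
  - two or more complete items (reduce-reduce conflict; the accept item [F' → F .] counts as a complete item here).

Augment with F' → F and build the canonical LR(0) collection (I0 = CLOSURE({[F' → . F]}), then GOTO on every symbol after a dot until no new states appear). It has 9 states:
  I0: { [D → . id )], [F → . / D F], [F → . D /], [F → . D], [F' → . F] }  — shift
  I1: { [D → . id )], [F → / . D F] }  — shift
  I2: { [F → D . /], [F → D .] }  — shift, reduce
  I3: { [F' → F .] }  — accept
  I4: { [D → id . )] }  — shift
  I5: { [D → id ) .] }  — reduce
  I6: { [F → D / .] }  — reduce
  I7: { [D → . id )], [F → . / D F], [F → . D /], [F → . D], [F → / D . F] }  — shift
  I8: { [F → / D F .] }  — reduce

Conflict in state I2:
  Shift-reduce conflict between [F → D .] and [F → D . /]
So the grammar is NOT LR(0).

Answer: No. Shift-reduce conflict between [F → D .] and [F → D . /]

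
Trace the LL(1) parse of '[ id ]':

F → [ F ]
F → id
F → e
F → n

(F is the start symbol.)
LL(1) parsing maintains a stack (initially the start symbol over $) and the input. At each step: if the stack top is a terminal, match it against the current input token; if it is a non-terminal N, replace it with the RHS of M[N, lookahead] (the unique production whose predict set contains the lookahead).

Stack is shown with the top on the left.

Stack    Input     Action
-------------------------
F $      [ id ] $  output F → [ F ]
[ F ] $  [ id ] $  match '['
F ] $    id ] $    output F → id
id ] $   id ] $    match 'id'
] $      ] $       match ']'
$        $         accept

The string is accepted.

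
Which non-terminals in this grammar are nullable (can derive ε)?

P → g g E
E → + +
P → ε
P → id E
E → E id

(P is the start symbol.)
A non-terminal is nullable if it can derive ε (the empty string): either it has an ε-production, or it has a production whose right-hand side consists entirely of nullable non-terminals.

ε-productions: P → ε
So P is immediately nullable.
No further non-terminal can be added: every production for the remaining non-terminals contains a terminal or a non-nullable non-terminal.
Nullable = { 'P' }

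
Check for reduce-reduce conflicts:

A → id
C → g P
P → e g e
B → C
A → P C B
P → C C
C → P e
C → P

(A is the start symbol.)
Augment with A' → A and build the canonical LR(0) collection (I0 = CLOSURE({[A' → . A]}), then GOTO on every symbol after a dot until no new states appear). It has 17 states:
  I0: { [A → . P C B], [A → . id], [A' → . A], [C → . P e], [C → . P], [C → . g P], [P → . C C], [P → . e g e] }  — shift
  I1: { [A' → A .] }  — accept
  I2: { [C → . P e], [C → . P], [C → . g P], [P → . C C], [P → . e g e], [P → C . C] }  — shift
  I3: { [A → P . C B], [C → . P e], [C → . P], [C → . g P], [C → P . e], [C → P .], [P → . C C], [P → . e g e] }  — shift, reduce
  I4: { [P → e . g e] }  — shift
  I5: { [C → . P e], [C → . P], [C → . g P], [C → g . P], [P → . C C], [P → . e g e] }  — shift
  I6: { [A → id .] }  — reduce
  I7: { [C → P . e], [C → P .], [C → g P .] }  — shift, 2 reduces
  I8: { [C → P e .] }  — reduce
  I9: { [P → e g . e] }  — shift
  I10: { [P → e g e .] }  — reduce
  I11: { [A → P C . B], [B → . C], [C → . P e], [C → . P], [C → . g P], [P → . C C], [P → . e g e], [P → C . C] }  — shift
  I12: { [C → P . e], [C → P .] }  — shift, reduce
  I13: { [C → P e .], [P → e . g e] }  — shift, reduce
  I14: { [A → P C B .] }  — reduce
  I15: { [B → C .], [C → . P e], [C → . P], [C → . g P], [P → . C C], [P → . e g e], [P → C . C], [P → C C .] }  — shift, 2 reduces
  I16: { [C → . P e], [C → . P], [C → . g P], [P → . C C], [P → . e g e], [P → C . C], [P → C C .] }  — shift, reduce

I7 contains complete items [C → P .], [C → g P .] — reduce-reduce conflict.
I15 contains complete items [B → C .], [P → C C .] — reduce-reduce conflict.

Answer: Yes — I7: [C → P .] vs [C → g P .]; I15: [B → C .] vs [P → C C .]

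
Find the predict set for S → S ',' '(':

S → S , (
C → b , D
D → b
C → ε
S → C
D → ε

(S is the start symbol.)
{ ',', 'b' }

PREDICT(S → S ',' '(') = (FIRST(RHS) \ {ε}) ∪ (FOLLOW(S) if ε ∈ FIRST(RHS), i.e. RHS ⇒* ε)
FIRST(S) = { ',', 'b', ε }
FIRST(S ',' '(') = { ',', 'b' }
ε ∉ FIRST(S ',' '('), so FOLLOW(S) is not added.
PREDICT(S → S ',' '(') = { ',', 'b' }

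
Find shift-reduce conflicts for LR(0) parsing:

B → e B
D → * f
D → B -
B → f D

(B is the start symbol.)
No shift-reduce conflicts

A shift-reduce conflict occurs when an LR(0) state has both:
  - a complete (reduce) item [A → α .] (dot at the end), and
  - a shift item [B → β . c γ] (dot before a terminal).

Augment with B' → B and build the canonical LR(0) collection (I0 = CLOSURE({[B' → . B]}), then GOTO on every symbol after a dot until no new states appear). It has 10 states:
  I0: { [B → . e B], [B → . f D], [B' → . B] }  — shift
  I1: { [B' → B .] }  — accept
  I2: { [B → . e B], [B → . f D], [B → e . B] }  — shift
  I3: { [B → . e B], [B → . f D], [B → f . D], [D → . * f], [D → . B -] }  — shift
  I4: { [D → * . f] }  — shift
  I5: { [D → B . -] }  — shift
  I6: { [B → f D .] }  — reduce
  I7: { [D → B - .] }  — reduce
  I8: { [D → * f .] }  — reduce
  I9: { [B → e B .] }  — reduce

No state contains both a complete item and a shift item.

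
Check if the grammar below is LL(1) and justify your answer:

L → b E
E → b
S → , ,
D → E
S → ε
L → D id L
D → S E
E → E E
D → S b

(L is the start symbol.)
No. Predict set conflict for L: { 'b' }

A grammar is LL(1) if for each non-terminal N with multiple productions, the predict sets of those productions are pairwise disjoint, where PREDICT(N → α) = (FIRST(α) \ {ε}) ∪ (FOLLOW(N) if α ⇒* ε).

Relevant sets:
  FIRST(D) = { ',', 'b' }
  FIRST(E) = { 'b' }
  FIRST(S) = { ',', ε }
  FOLLOW(S) = { 'b' }

For L:
  PREDICT(L → b E) = { 'b' }
  PREDICT(L → D id L) = { ',', 'b' }
For E:
  PREDICT(E → b) = { 'b' }
  PREDICT(E → E E) = { 'b' }
For S:
  PREDICT(S → ',' ',') = { ',' }
  PREDICT(S → ε) = { 'b' }
For D:
  PREDICT(D → E) = { 'b' }
  PREDICT(D → S E) = { ',', 'b' }
  PREDICT(D → S b) = { ',', 'b' }

Conflict found: Predict set conflict for L: { 'b' }
The grammar is NOT LL(1).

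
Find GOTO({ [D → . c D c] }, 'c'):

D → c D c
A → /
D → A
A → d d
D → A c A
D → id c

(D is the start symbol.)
{ [A → . /], [A → . d d], [D → . A c A], [D → . A], [D → . c D c], [D → . id c], [D → c . D c] }

GOTO(I, 'c') = CLOSURE({ [A → αX.β] : [A → α.Xβ] ∈ I, X = 'c' })

Items with dot before 'c', with the dot advanced:
  [D → . c D c] → [D → c . D c]
Closure of the advanced items:
  [D → c . D c] has the dot before D: add [D → . c D c], [D → . A], [D → . A c A], [D → . id c]
  [D → . A] has the dot before A: add [A → . /], [A → . d d]

GOTO = { [A → . /], [A → . d d], [D → . A c A], [D → . A], [D → . c D c], [D → . id c], [D → c . D c] }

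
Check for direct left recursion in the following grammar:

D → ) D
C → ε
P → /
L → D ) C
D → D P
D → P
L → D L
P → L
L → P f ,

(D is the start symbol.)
Yes, D is left-recursive

Direct left recursion occurs when N → N α for some non-terminal N (the right-hand side begins with the left-hand side itself).

D → ) D: starts with ')'
C → ε: starts with ε
P → /: starts with '/'
L → D ) C: starts with D
D → D P: LEFT RECURSIVE (starts with D)
D → P: starts with P
L → D L: starts with D
P → L: starts with L
L → P f ,: starts with P

The grammar has direct left recursion on: D.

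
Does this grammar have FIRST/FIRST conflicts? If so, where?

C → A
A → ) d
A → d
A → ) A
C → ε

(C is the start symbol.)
A FIRST/FIRST conflict occurs when two productions N → α and N → β for the same non-terminal have FIRST(α) ∩ FIRST(β) ≠ ∅ (with ε ∈ FIRST of a nullable right-hand side, so two nullable alternatives also conflict).

FIRST sets of the non-terminals at (or reachable through a nullable prefix from) the front of some alternative:
  FIRST(A) = { ')', 'd' }

Productions for C:
  C → A: FIRST = { ')', 'd' }
  C → ε: FIRST = { ε }
Productions for A:
  A → ) d: FIRST = { ')' }
  A → d: FIRST = { 'd' }
  A → ) A: FIRST = { ')' }

Conflict for A: A → ) d and A → ) A
  Overlap: { ')' }

Answer: Yes. A → ')' d / A → ')' A on { ')' }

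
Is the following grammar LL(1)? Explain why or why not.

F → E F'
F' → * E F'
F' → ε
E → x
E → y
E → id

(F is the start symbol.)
A grammar is LL(1) if for each non-terminal N with multiple productions, the predict sets of those productions are pairwise disjoint, where PREDICT(N → α) = (FIRST(α) \ {ε}) ∪ (FOLLOW(N) if α ⇒* ε).

Relevant sets:
  FOLLOW(F') = { $ }

For F':
  PREDICT(F' → '*' E F') = { '*' }
  PREDICT(F' → ε) = { $ }
For E:
  PREDICT(E → x) = { 'x' }
  PREDICT(E → y) = { 'y' }
  PREDICT(E → id) = { 'id' }
F has a single production, so nothing to check there.

All predict sets are disjoint. The grammar IS LL(1).

Answer: Yes, the grammar is LL(1).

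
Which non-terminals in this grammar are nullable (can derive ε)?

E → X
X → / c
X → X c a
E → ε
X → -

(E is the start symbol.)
{ 'E' }

A non-terminal is nullable if it can derive ε (the empty string): either it has an ε-production, or it has a production whose right-hand side consists entirely of nullable non-terminals.

ε-productions: E → ε
So E is immediately nullable.
No further non-terminal can be added: every production for the remaining non-terminals contains a terminal or a non-nullable non-terminal.
Nullable = { 'E' }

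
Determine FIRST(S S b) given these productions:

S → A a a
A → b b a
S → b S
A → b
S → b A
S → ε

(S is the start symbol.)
{ 'b' }

FIRST sets of the non-terminals involved (from the grammar, by fixed-point iteration):
  FIRST(S) = { 'b', ε }

To compute FIRST(S S b), process the symbols left to right:
Symbol S is a non-terminal. Add FIRST(S) \ {ε} = { 'b' }
S is nullable (ε ∈ FIRST(S)), continue to the next symbol.
Symbol S is a non-terminal. Add FIRST(S) \ {ε} = { 'b' }
S is nullable (ε ∈ FIRST(S)), continue to the next symbol.
Symbol b is a terminal. Add 'b' and stop.
FIRST(S S b) = { 'b' }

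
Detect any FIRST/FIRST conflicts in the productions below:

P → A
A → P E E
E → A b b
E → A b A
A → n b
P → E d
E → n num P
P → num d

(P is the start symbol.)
FIRST sets of the non-terminals at (or reachable through a nullable prefix from) the front of some alternative:
  FIRST(A) = { 'n', 'num' }
  FIRST(E) = { 'n', 'num' }
  FIRST(P) = { 'n', 'num' }

Productions for P:
  P → A: FIRST = { 'n', 'num' }
  P → E d: FIRST = { 'n', 'num' }
  P → num d: FIRST = { 'num' }
Productions for A:
  A → P E E: FIRST = { 'n', 'num' }
  A → n b: FIRST = { 'n' }
Productions for E:
  E → A b b: FIRST = { 'n', 'num' }
  E → A b A: FIRST = { 'n', 'num' }
  E → n num P: FIRST = { 'n' }

Conflict for P: P → A and P → E d
  Overlap: { 'n', 'num' }
Conflict for P: P → A and P → num d
  Overlap: { 'num' }
Conflict for P: P → E d and P → num d
  Overlap: { 'num' }
Conflict for A: A → P E E and A → n b
  Overlap: { 'n' }
Conflict for E: E → A b b and E → A b A
  Overlap: { 'n', 'num' }
Conflict for E: E → A b b and E → n num P
  Overlap: { 'n' }
Conflict for E: E → A b A and E → n num P
  Overlap: { 'n' }

Answer: Yes. P → A / P → E d on { 'n', 'num' }; P → A / P → num d on { 'num' }; P → E d / P → num d on { 'num' }; A → P E E / A → n b on { 'n' }; E → A b b / E → A b A on { 'n', 'num' }; E → A b b / E → n num P on { 'n' }; E → A b A / E → n num P on { 'n' }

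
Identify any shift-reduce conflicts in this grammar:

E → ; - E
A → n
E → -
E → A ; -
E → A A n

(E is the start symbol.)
A shift-reduce conflict occurs when an LR(0) state has both:
  - a complete (reduce) item [A → α .] (dot at the end), and
  - a shift item [B → β . c γ] (dot before a terminal).

Augment with E' → E and build the canonical LR(0) collection (I0 = CLOSURE({[E' → . E]}), then GOTO on every symbol after a dot until no new states appear). It has 12 states:
  I0: { [A → . n], [E → . -], [E → . ; - E], [E → . A ; -], [E → . A A n], [E' → . E] }  — shift
  I1: { [E → - .] }  — reduce
  I2: { [E → ; . - E] }  — shift
  I3: { [A → . n], [E → A . ; -], [E → A . A n] }  — shift
  I4: { [E' → E .] }  — accept
  I5: { [A → n .] }  — reduce
  I6: { [E → A ; . -] }  — shift
  I7: { [E → A A . n] }  — shift
  I8: { [E → A A n .] }  — reduce
  I9: { [E → A ; - .] }  — reduce
  I10: { [A → . n], [E → . -], [E → . ; - E], [E → . A ; -], [E → . A A n], [E → ; - . E] }  — shift
  I11: { [E → ; - E .] }  — reduce

No state contains both a complete item and a shift item.

Answer: No shift-reduce conflicts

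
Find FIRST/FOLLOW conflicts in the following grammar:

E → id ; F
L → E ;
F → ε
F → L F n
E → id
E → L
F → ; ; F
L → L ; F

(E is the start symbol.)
Nullable non-terminals: F.
FIRST sets used below: FIRST(L) = { 'id' }

F: nullable alternative(s) F → ε; FOLLOW(F) = { $, ';', 'id', 'n' }
  F → ε: FIRST \ {ε} = { } — this is the only nullable alternative, skip
  F → L F n: FIRST \ {ε} = { 'id' } — overlaps FOLLOW(F) on { 'id' }: CONFLICT
  F → ; ; F: FIRST \ {ε} = { ';' } — overlaps FOLLOW(F) on { ';' }: CONFLICT

E, L have no nullable alternative, so no FIRST/FOLLOW check is needed there.

So the grammar has 2 FIRST/FOLLOW conflicts (marked CONFLICT above).

Answer: Yes. F → L F n with FOLLOW(F) on { 'id' }; F → ';' ';' F with FOLLOW(F) on { ';' }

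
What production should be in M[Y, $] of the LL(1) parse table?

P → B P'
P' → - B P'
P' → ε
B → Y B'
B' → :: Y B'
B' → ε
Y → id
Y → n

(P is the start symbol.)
Empty (error entry)

To find M[Y, $], we find productions for Y where $ is in the predict set (PREDICT(N → α) = (FIRST(α) \ {ε}) ∪ (FOLLOW(N) if α ⇒* ε)).

Y → id: PREDICT = { 'id' }
Y → n: PREDICT = { 'n' }

M[Y, $] is empty (no production applies)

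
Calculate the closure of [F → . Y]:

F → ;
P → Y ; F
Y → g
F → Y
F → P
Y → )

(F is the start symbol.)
{ [F → . Y], [Y → . )], [Y → . g] }

Start with: [F → . Y]
  [F → . Y] has the dot before Y: add [Y → . g], [Y → . )]
No further items can be added.

CLOSURE = { [F → . Y], [Y → . )], [Y → . g] }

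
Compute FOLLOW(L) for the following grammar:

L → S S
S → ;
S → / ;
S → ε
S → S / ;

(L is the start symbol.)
L is the start symbol, so $ ∈ FOLLOW(L).
L does not occur on any right-hand side.

Taking the union: FOLLOW(L) = { $ }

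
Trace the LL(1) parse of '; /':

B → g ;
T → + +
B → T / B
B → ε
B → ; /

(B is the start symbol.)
LL(1) parsing maintains a stack (initially the start symbol over $) and the input. At each step: if the stack top is a terminal, match it against the current input token; if it is a non-terminal N, replace it with the RHS of M[N, lookahead] (the unique production whose predict set contains the lookahead).

Stack is shown with the top on the left.

Stack  Input  Action
--------------------
B $    ; / $  output B → ; /
; / $  ; / $  match ';'
/ $    / $    match '/'
$      $      accept

The string is accepted.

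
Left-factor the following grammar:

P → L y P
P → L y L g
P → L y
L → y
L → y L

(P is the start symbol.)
P → L y P'
P' → P
P' → L g
P' → ε
L → y L'
L' → ε
L' → L

Left-factoring transforms A → αβ₁ | αβ₂ into A → αA' and A' → β₁ | β₂
(α is the longest common prefix among the alternatives). Repeat until
no nonterminal has two alternatives with a common prefix.

Round 1: P has alternatives sharing prefix 'L y'. Introduce P': P → L y P'
  Add: P' → P
  Add: P' → L g
  Add: P' → ε

Round 2: L has alternatives sharing prefix 'y'. Introduce L': L → y L'
  Add: L' → ε
  Add: L' → L

No remaining common prefixes — done.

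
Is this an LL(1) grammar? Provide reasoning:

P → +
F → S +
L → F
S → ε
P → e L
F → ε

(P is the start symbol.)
A grammar is LL(1) if for each non-terminal N with multiple productions, the predict sets of those productions are pairwise disjoint, where PREDICT(N → α) = (FIRST(α) \ {ε}) ∪ (FOLLOW(N) if α ⇒* ε).

Relevant sets:
  FIRST(S) = { ε }
  FOLLOW(F) = { $ }

For P:
  PREDICT(P → '+') = { '+' }
  PREDICT(P → e L) = { 'e' }
For F:
  PREDICT(F → S '+') = { '+' }
  PREDICT(F → ε) = { $ }
L, S have a single production, so nothing to check there.

All predict sets are disjoint. The grammar IS LL(1).

Answer: Yes, the grammar is LL(1).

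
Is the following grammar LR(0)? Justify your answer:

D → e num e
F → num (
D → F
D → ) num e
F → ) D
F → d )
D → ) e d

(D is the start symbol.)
Yes, the grammar is LR(0)

Augment with D' → D and build the canonical LR(0) collection (I0 = CLOSURE({[D' → . D]}), then GOTO on every symbol after a dot until no new states appear). It has 16 states:
  I0: { [D → . ) e d], [D → . ) num e], [D → . F], [D → . e num e], [D' → . D], [F → . ) D], [F → . d )], [F → . num (] }  — shift
  I1: { [D → ) . e d], [D → ) . num e], [D → . ) e d], [D → . ) num e], [D → . F], [D → . e num e], [F → ) . D], [F → . ) D], [F → . d )], [F → . num (] }  — shift
  I2: { [D' → D .] }  — accept
  I3: { [D → F .] }  — reduce
  I4: { [F → d . )] }  — shift
  I5: { [D → e . num e] }  — shift
  I6: { [F → num . (] }  — shift
  I7: { [F → num ( .] }  — reduce
  I8: { [D → e num . e] }  — shift
  I9: { [D → e num e .] }  — reduce
  I10: { [F → d ) .] }  — reduce
  I11: { [F → ) D .] }  — reduce
  I12: { [D → ) e . d], [D → e . num e] }  — shift
  I13: { [D → ) num . e], [F → num . (] }  — shift
  I14: { [D → ) num e .] }  — reduce
  I15: { [D → ) e d .] }  — reduce

Every state is either a pure shift/goto state or contains exactly one complete item and nothing to shift — no conflicts. The grammar is LR(0).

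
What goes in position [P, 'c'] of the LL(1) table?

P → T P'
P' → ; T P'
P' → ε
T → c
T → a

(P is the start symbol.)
To find M[P, 'c'], we find productions for P where 'c' is in the predict set (PREDICT(N → α) = (FIRST(α) \ {ε}) ∪ (FOLLOW(N) if α ⇒* ε)).

Relevant sets:
  FIRST(T) = { 'a', 'c' }

P → T P': PREDICT = { 'a', 'c' }
  'c' is in predict set, so this production goes in M[P, 'c']

M[P, 'c'] = P → T P'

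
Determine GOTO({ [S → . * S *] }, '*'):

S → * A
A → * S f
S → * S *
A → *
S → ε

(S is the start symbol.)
GOTO(I, '*') = CLOSURE({ [A → αX.β] : [A → α.Xβ] ∈ I, X = '*' })

Items with dot before '*', with the dot advanced:
  [S → . * S *] → [S → * . S *]
Closure of the advanced items:
  [S → * . S *] has the dot before S: add [S → . * A], [S → . * S *], [S → .]

GOTO = { [S → * . S *], [S → . * A], [S → . * S *], [S → .] }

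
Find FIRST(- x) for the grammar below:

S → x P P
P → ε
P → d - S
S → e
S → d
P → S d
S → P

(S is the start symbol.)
To compute FIRST(- x), process the symbols left to right:
Symbol - is a terminal. Add '-' and stop.
FIRST(- x) = { '-' }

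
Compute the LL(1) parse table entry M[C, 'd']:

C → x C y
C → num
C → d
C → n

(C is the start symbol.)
To find M[C, 'd'], we find productions for C where 'd' is in the predict set (PREDICT(N → α) = (FIRST(α) \ {ε}) ∪ (FOLLOW(N) if α ⇒* ε)).

C → x C y: PREDICT = { 'x' }
C → num: PREDICT = { 'num' }
C → d: PREDICT = { 'd' }
  'd' is in predict set, so this production goes in M[C, 'd']
C → n: PREDICT = { 'n' }

M[C, 'd'] = C → d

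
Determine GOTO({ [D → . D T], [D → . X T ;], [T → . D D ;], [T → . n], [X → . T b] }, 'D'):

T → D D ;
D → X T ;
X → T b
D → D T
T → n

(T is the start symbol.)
GOTO(I, 'D') = CLOSURE({ [A → αX.β] : [A → α.Xβ] ∈ I, X = 'D' })

Items with dot before 'D', with the dot advanced:
  [D → . D T] → [D → D . T]
  [T → . D D ;] → [T → D . D ;]
Closure of the advanced items:
  [D → D . T] has the dot before T: add [T → . D D ;], [T → . n]
  [T → D . D ;] has the dot before D: add [D → . X T ;], [D → . D T]
  [D → . X T ;] has the dot before X: add [X → . T b]

GOTO = { [D → . D T], [D → . X T ;], [D → D . T], [T → . D D ;], [T → . n], [T → D . D ;], [X → . T b] }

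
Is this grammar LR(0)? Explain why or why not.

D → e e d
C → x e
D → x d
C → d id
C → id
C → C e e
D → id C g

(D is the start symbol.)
Yes, the grammar is LR(0)

Augment with D' → D and build the canonical LR(0) collection (I0 = CLOSURE({[D' → . D]}), then GOTO on every symbol after a dot until no new states appear). It has 17 states:
  I0: { [D → . e e d], [D → . id C g], [D → . x d], [D' → . D] }  — shift
  I1: { [D' → D .] }  — accept
  I2: { [D → e . e d] }  — shift
  I3: { [C → . C e e], [C → . d id], [C → . id], [C → . x e], [D → id . C g] }  — shift
  I4: { [D → x . d] }  — shift
  I5: { [D → x d .] }  — reduce
  I6: { [C → C . e e], [D → id C . g] }  — shift
  I7: { [C → d . id] }  — shift
  I8: { [C → id .] }  — reduce
  I9: { [C → x . e] }  — shift
  I10: { [C → x e .] }  — reduce
  I11: { [C → d id .] }  — reduce
  I12: { [C → C e . e] }  — shift
  I13: { [D → id C g .] }  — reduce
  I14: { [C → C e e .] }  — reduce
  I15: { [D → e e . d] }  — shift
  I16: { [D → e e d .] }  — reduce

Every state is either a pure shift/goto state or contains exactly one complete item and nothing to shift — no conflicts. The grammar is LR(0).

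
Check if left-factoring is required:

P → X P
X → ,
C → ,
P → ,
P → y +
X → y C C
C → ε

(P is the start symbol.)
Left-factoring is needed when two productions for the same non-terminal
share a common prefix on the right-hand side.

Productions for P:
  P → X P
  P → ,
  P → y +
Productions for X:
  X → ,
  X → y C C
Productions for C:
  C → ,
  C → ε

No common prefixes found.

Answer: No, left-factoring is not needed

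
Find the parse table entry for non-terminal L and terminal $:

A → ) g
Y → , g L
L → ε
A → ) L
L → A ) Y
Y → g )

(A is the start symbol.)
To find M[L, $], we find productions for L where $ is in the predict set (PREDICT(N → α) = (FIRST(α) \ {ε}) ∪ (FOLLOW(N) if α ⇒* ε)).

Relevant sets:
  FIRST(A) = { ')' }
  FOLLOW(L) = { $, ')' }

L → ε: PREDICT = { $, ')' }
  $ is in predict set, so this production goes in M[L, $]
L → A ) Y: PREDICT = { ')' }

M[L, $] = L → ε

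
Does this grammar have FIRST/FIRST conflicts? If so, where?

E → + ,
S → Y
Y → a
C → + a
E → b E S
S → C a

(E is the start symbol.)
No FIRST/FIRST conflicts.

A FIRST/FIRST conflict occurs when two productions N → α and N → β for the same non-terminal have FIRST(α) ∩ FIRST(β) ≠ ∅ (with ε ∈ FIRST of a nullable right-hand side, so two nullable alternatives also conflict).

FIRST sets of the non-terminals at (or reachable through a nullable prefix from) the front of some alternative:
  FIRST(Y) = { 'a' }
  FIRST(C) = { '+' }

Productions for E:
  E → + ,: FIRST = { '+' }
  E → b E S: FIRST = { 'b' }
Productions for S:
  S → Y: FIRST = { 'a' }
  S → C a: FIRST = { '+' }
Y, C have only one production, so no FIRST/FIRST conflict is possible there.

All alternatives of each non-terminal have pairwise disjoint FIRST sets.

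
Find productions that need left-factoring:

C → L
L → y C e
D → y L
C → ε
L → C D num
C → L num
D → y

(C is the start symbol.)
Yes, C has productions with common prefix 'L'; D has productions with common prefix 'y'

Left-factoring is needed when two productions for the same non-terminal
share a common prefix on the right-hand side.

Productions for C:
  C → L
  C → ε
  C → L num
Productions for L:
  L → y C e
  L → C D num
Productions for D:
  D → y L
  D → y

Found common prefix 'L' in productions for C
Found common prefix 'y' in productions for D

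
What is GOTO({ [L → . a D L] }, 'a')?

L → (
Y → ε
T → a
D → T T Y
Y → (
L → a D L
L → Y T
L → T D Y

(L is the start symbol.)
{ [D → . T T Y], [L → a . D L], [T → . a] }

GOTO(I, 'a') = CLOSURE({ [A → αX.β] : [A → α.Xβ] ∈ I, X = 'a' })

Items with dot before 'a', with the dot advanced:
  [L → . a D L] → [L → a . D L]
Closure of the advanced items:
  [L → a . D L] has the dot before D: add [D → . T T Y]
  [D → . T T Y] has the dot before T: add [T → . a]

GOTO = { [D → . T T Y], [L → a . D L], [T → . a] }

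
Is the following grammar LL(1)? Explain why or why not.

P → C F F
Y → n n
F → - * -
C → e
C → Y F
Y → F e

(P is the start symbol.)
Yes, the grammar is LL(1).

Relevant sets:
  FIRST(F) = { '-' }
  FIRST(Y) = { '-', 'n' }

For Y:
  PREDICT(Y → n n) = { 'n' }
  PREDICT(Y → F e) = { '-' }
For C:
  PREDICT(C → e) = { 'e' }
  PREDICT(C → Y F) = { '-', 'n' }
P, F have a single production, so nothing to check there.

All predict sets are disjoint. The grammar IS LL(1).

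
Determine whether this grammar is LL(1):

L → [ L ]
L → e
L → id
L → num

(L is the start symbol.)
A grammar is LL(1) if for each non-terminal N with multiple productions, the predict sets of those productions are pairwise disjoint, where PREDICT(N → α) = (FIRST(α) \ {ε}) ∪ (FOLLOW(N) if α ⇒* ε).

For L:
  PREDICT(L → '[' L ']') = { '[' }
  PREDICT(L → e) = { 'e' }
  PREDICT(L → id) = { 'id' }
  PREDICT(L → num) = { 'num' }

All predict sets are disjoint. The grammar IS LL(1).

Answer: Yes, the grammar is LL(1).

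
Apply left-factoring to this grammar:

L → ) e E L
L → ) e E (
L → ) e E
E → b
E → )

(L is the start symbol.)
L → ) e E L'
L' → L
L' → (
L' → ε
E → b
E → )

Left-factoring transforms A → αβ₁ | αβ₂ into A → αA' and A' → β₁ | β₂
(α is the longest common prefix among the alternatives). Repeat until
no nonterminal has two alternatives with a common prefix.

Round 1: L has alternatives sharing prefix ') e E'. Introduce L': L → ) e E L'
  Add: L' → L
  Add: L' → (
  Add: L' → ε

No remaining common prefixes — done.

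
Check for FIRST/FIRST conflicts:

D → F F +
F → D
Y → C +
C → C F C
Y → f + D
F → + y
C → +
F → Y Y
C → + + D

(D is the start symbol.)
FIRST sets of the non-terminals at (or reachable through a nullable prefix from) the front of some alternative:
  FIRST(D) = { '+', 'f' }
  FIRST(Y) = { '+', 'f' }
  FIRST(C) = { '+' }

Productions for F:
  F → D: FIRST = { '+', 'f' }
  F → + y: FIRST = { '+' }
  F → Y Y: FIRST = { '+', 'f' }
Productions for Y:
  Y → C +: FIRST = { '+' }
  Y → f + D: FIRST = { 'f' }
Productions for C:
  C → C F C: FIRST = { '+' }
  C → +: FIRST = { '+' }
  C → + + D: FIRST = { '+' }
D has only one production, so no FIRST/FIRST conflict is possible there.

Conflict for F: F → D and F → + y
  Overlap: { '+' }
Conflict for F: F → D and F → Y Y
  Overlap: { '+', 'f' }
Conflict for F: F → + y and F → Y Y
  Overlap: { '+' }
Conflict for C: C → C F C and C → +
  Overlap: { '+' }
Conflict for C: C → C F C and C → + + D
  Overlap: { '+' }
Conflict for C: C → + and C → + + D
  Overlap: { '+' }

Answer: Yes. F → D / F → '+' y on { '+' }; F → D / F → Y Y on { '+', 'f' }; F → '+' y / F → Y Y on { '+' }; C → C F C / C → '+' on { '+' }; C → C F C / C → '+' '+' D on { '+' }; C → '+' / C → '+' '+' D on { '+' }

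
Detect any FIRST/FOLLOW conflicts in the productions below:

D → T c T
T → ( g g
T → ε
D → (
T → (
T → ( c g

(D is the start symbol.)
Nullable non-terminals: T.

T: nullable alternative(s) T → ε; FOLLOW(T) = { $, 'c' }
  T → ( g g: FIRST \ {ε} = { '(' } — disjoint from FOLLOW(T)
  T → ε: FIRST \ {ε} = { } — this is the only nullable alternative, skip
  T → (: FIRST \ {ε} = { '(' } — disjoint from FOLLOW(T)
  T → ( c g: FIRST \ {ε} = { '(' } — disjoint from FOLLOW(T)

D has no nullable alternative, so no FIRST/FOLLOW check is needed there.

No FIRST/FOLLOW conflicts found.

Answer: No FIRST/FOLLOW conflicts.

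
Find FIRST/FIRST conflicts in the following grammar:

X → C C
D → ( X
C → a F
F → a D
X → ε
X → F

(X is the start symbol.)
A FIRST/FIRST conflict occurs when two productions N → α and N → β for the same non-terminal have FIRST(α) ∩ FIRST(β) ≠ ∅ (with ε ∈ FIRST of a nullable right-hand side, so two nullable alternatives also conflict).

FIRST sets of the non-terminals at (or reachable through a nullable prefix from) the front of some alternative:
  FIRST(C) = { 'a' }
  FIRST(F) = { 'a' }

Productions for X:
  X → C C: FIRST = { 'a' }
  X → ε: FIRST = { ε }
  X → F: FIRST = { 'a' }
D, C, F have only one production, so no FIRST/FIRST conflict is possible there.

Conflict for X: X → C C and X → F
  Overlap: { 'a' }

Answer: Yes. X → C C / X → F on { 'a' }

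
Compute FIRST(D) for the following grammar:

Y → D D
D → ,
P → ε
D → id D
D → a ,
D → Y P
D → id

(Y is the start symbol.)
{ ',', 'a', 'id' }

To compute FIRST(D), examine every production with D on the left-hand side, reading each right-hand side left to right until a non-nullable symbol is reached.

FIRST sets of the other non-terminals involved (by the same procedure, iterated to a fixed point):
  FIRST(Y) = { ',', 'a', 'id' }

From D → ,:
  - ',' is a terminal: add ',' and stop
From D → id D:
  - id is a terminal: add 'id' and stop
From D → a ,:
  - a is a terminal: add 'a' and stop
From D → Y P:
  - Y is a non-terminal: add FIRST(Y) \ {ε} = { ',', 'a', 'id' }
    Y is not nullable, so stop
From D → id:
  - id is a terminal: add 'id' and stop

Collecting: FIRST(D) = { ',', 'a', 'id' }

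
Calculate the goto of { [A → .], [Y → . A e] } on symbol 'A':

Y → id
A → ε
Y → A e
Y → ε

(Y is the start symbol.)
{ [Y → A . e] }

GOTO(I, 'A') = CLOSURE({ [A → αX.β] : [A → α.Xβ] ∈ I, X = 'A' })

Items with dot before 'A', with the dot advanced:
  [Y → . A e] → [Y → A . e]
Closure adds nothing (no advanced item has the dot before a non-terminal).

GOTO = { [Y → A . e] }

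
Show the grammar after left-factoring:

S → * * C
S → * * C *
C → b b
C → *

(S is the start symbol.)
S → * * C S'
S' → ε
S' → *
C → b b
C → *

Left-factoring transforms A → αβ₁ | αβ₂ into A → αA' and A' → β₁ | β₂
(α is the longest common prefix among the alternatives). Repeat until
no nonterminal has two alternatives with a common prefix.

Round 1: S has alternatives sharing prefix '* * C'. Introduce S': S → * * C S'
  Add: S' → ε
  Add: S' → *

No remaining common prefixes — done.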